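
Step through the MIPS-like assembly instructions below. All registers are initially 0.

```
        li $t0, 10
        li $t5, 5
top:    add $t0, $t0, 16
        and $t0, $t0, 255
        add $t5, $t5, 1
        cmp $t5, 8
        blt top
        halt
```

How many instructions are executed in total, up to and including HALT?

after li $t0, 10: $t0=10
after li $t5, 5: $t5=5
after add $t0, $t0, 16: $t0=10+16=26
after and $t0, $t0, 255: $t0=26&255=26
after add $t5, $t5, 1: $t5=5+1=6
cmp $t5, 8  (cmp 6,8)
blt top: taken
after add $t0, $t0, 16: $t0=26+16=42
after and $t0, $t0, 255: $t0=42&255=42
after add $t5, $t5, 1: $t5=6+1=7
cmp $t5, 8  (cmp 7,8)
blt top: taken
after add $t0, $t0, 16: $t0=42+16=58
after and $t0, $t0, 255: $t0=58&255=58
after add $t5, $t5, 1: $t5=7+1=8
cmp $t5, 8  (cmp 8,8)
blt top: not taken
halt.
Total executed instructions: 18.

18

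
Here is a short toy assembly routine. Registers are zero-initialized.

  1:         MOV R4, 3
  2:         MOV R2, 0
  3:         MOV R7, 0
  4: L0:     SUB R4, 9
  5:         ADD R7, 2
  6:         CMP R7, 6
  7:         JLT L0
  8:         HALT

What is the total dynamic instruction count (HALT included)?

after MOV R4, 3: R4=3
after MOV R2, 0: R2=0
after MOV R7, 0: R7=0
after SUB R4, 9: R4=3-9=-6
after ADD R7, 2: R7=0+2=2
CMP R7, 6  (cmp 2,6)
JLT L0: taken
after SUB R4, 9: R4=(-6)-9=-15
after ADD R7, 2: R7=2+2=4
CMP R7, 6  (cmp 4,6)
JLT L0: taken
after SUB R4, 9: R4=(-15)-9=-24
after ADD R7, 2: R7=4+2=6
CMP R7, 6  (cmp 6,6)
JLT L0: not taken
halt.
Total executed instructions: 16.

16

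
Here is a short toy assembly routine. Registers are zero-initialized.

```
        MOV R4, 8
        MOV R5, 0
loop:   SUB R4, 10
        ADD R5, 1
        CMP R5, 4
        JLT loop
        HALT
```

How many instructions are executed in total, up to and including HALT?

19

MOV R4, 8 → R4=8
MOV R5, 0 → R5=0
SUB R4, 10 → R4=8-10=-2
ADD R5, 1 → R5=0+1=1
CMP R5, 4  (cmp 1,4)
JLT loop: taken
SUB R4, 10 → R4=(-2)-10=-12
ADD R5, 1 → R5=1+1=2
CMP R5, 4  (cmp 2,4)
JLT loop: taken
SUB R4, 10 → R4=(-12)-10=-22
ADD R5, 1 → R5=2+1=3
CMP R5, 4  (cmp 3,4)
JLT loop: taken
SUB R4, 10 → R4=(-22)-10=-32
ADD R5, 1 → R5=3+1=4
CMP R5, 4  (cmp 4,4)
JLT loop: not taken
halt.
Total executed instructions: 19.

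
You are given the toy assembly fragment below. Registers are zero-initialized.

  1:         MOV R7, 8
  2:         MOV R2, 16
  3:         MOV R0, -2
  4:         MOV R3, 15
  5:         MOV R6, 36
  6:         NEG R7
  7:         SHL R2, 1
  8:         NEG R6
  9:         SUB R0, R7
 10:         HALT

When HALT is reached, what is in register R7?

-8

after MOV R7, 8: R7=8
after MOV R2, 16: R2=16
after MOV R0, -2: R0=-2
after MOV R3, 15: R3=15
after MOV R6, 36: R6=36
after NEG R7: R7=-(8)=-8
after SHL R2, 1: R2=16<<1=32
after NEG R6: R6=-(36)=-36
after SUB R0, R7: R0=(-2)-(-8)=6
halt.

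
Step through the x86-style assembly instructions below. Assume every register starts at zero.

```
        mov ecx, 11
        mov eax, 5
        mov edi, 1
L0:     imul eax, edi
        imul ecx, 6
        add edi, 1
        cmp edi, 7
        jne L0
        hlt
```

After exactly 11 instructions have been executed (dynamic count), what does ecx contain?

after mov ecx, 11: ecx=11
after mov eax, 5: eax=5
after mov edi, 1: edi=1
after imul eax, edi: eax=5*1=5
after imul ecx, 6: ecx=11*6=66
after add edi, 1: edi=1+1=2
cmp edi, 7  (cmp 2,7)
jne L0: taken
after imul eax, edi: eax=5*2=10
after imul ecx, 6: ecx=66*6=396
after add edi, 1: edi=2+1=3
After step 11: ecx = 396.

396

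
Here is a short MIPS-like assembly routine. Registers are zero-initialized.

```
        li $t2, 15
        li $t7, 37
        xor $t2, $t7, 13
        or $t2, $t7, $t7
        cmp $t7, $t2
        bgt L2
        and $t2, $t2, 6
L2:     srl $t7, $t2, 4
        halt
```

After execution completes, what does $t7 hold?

0

$t2=15
$t7=37
$t2=37^13=40
$t2=37|37=37
cmp $t7, $t2  (cmp 37,37)
bgt L2: not taken
$t2=37&6=4
$t7=4>>4=0
halt.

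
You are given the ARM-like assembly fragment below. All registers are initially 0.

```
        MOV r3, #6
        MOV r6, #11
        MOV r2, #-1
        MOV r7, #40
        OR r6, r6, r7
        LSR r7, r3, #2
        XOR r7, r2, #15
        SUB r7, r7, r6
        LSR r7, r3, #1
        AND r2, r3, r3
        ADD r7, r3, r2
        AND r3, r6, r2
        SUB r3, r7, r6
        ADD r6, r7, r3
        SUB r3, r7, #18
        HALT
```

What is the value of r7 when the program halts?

12

after MOV r3, #6: r3=6
after MOV r6, #11: r6=11
after MOV r2, #-1: r2=-1
after MOV r7, #40: r7=40
after OR r6, r6, r7: r6=11|40=43
after LSR r7, r3, #2: r7=6>>2=1
after XOR r7, r2, #15: r7=(-1)^15=-16
after SUB r7, r7, r6: r7=(-16)-43=-59
after LSR r7, r3, #1: r7=6>>1=3
after AND r2, r3, r3: r2=6&6=6
after ADD r7, r3, r2: r7=6+6=12
after AND r3, r6, r2: r3=43&6=2
after SUB r3, r7, r6: r3=12-43=-31
after ADD r6, r7, r3: r6=12+(-31)=-19
after SUB r3, r7, #18: r3=12-18=-6
halt.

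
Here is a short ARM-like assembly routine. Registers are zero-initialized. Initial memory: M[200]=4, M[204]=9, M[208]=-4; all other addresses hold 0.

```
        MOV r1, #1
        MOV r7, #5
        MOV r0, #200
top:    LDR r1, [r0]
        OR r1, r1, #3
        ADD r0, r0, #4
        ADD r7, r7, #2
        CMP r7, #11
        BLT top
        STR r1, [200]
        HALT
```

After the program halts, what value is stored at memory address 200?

-1

after MOV r1, #1: r1=1
after MOV r7, #5: r7=5
after MOV r0, #200: r0=200
after LDR r1, [r0]: r1=M[200]=4
after OR r1, r1, #3: r1=4|3=7
after ADD r0, r0, #4: r0=200+4=204
after ADD r7, r7, #2: r7=5+2=7
CMP r7, #11  (cmp 7,11)
BLT top: taken
after LDR r1, [r0]: r1=M[204]=9
after OR r1, r1, #3: r1=9|3=11
after ADD r0, r0, #4: r0=204+4=208
after ADD r7, r7, #2: r7=7+2=9
CMP r7, #11  (cmp 9,11)
BLT top: taken
after LDR r1, [r0]: r1=M[208]=-4
after OR r1, r1, #3: r1=(-4)|3=-1
after ADD r0, r0, #4: r0=208+4=212
after ADD r7, r7, #2: r7=9+2=11
CMP r7, #11  (cmp 11,11)
BLT top: not taken
STR r1, [200] → M[200]=-1
halt.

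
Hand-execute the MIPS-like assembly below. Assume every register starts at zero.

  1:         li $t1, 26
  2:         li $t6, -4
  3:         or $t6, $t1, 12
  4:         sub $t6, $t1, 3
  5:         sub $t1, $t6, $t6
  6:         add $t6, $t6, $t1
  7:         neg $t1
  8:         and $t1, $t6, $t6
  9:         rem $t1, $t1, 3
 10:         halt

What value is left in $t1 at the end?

after li $t1, 26: $t1=26
after li $t6, -4: $t6=-4
after or $t6, $t1, 12: $t6=26|12=30
after sub $t6, $t1, 3: $t6=26-3=23
after sub $t1, $t6, $t6: $t1=23-23=0
after add $t6, $t6, $t1: $t6=23+0=23
after neg $t1: $t1=-(0)=0
after and $t1, $t6, $t6: $t1=23&23=23
after rem $t1, $t1, 3: $t1=23%3=2
halt.

2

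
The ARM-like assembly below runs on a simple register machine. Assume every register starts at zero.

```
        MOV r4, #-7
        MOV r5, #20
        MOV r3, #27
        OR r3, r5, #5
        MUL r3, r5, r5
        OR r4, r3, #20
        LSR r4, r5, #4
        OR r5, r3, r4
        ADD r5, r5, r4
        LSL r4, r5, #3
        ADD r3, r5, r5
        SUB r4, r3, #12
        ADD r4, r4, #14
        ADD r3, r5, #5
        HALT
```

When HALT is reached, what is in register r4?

806

MOV r4, #-7 → r4=-7
MOV r5, #20 → r5=20
MOV r3, #27 → r3=27
OR r3, r5, #5 → r3=20|5=21
MUL r3, r5, r5 → r3=20*20=400
OR r4, r3, #20 → r4=400|20=404
LSR r4, r5, #4 → r4=20>>4=1
OR r5, r3, r4 → r5=400|1=401
ADD r5, r5, r4 → r5=401+1=402
LSL r4, r5, #3 → r4=402<<3=3216
ADD r3, r5, r5 → r3=402+402=804
SUB r4, r3, #12 → r4=804-12=792
ADD r4, r4, #14 → r4=792+14=806
ADD r3, r5, #5 → r3=402+5=407
halt.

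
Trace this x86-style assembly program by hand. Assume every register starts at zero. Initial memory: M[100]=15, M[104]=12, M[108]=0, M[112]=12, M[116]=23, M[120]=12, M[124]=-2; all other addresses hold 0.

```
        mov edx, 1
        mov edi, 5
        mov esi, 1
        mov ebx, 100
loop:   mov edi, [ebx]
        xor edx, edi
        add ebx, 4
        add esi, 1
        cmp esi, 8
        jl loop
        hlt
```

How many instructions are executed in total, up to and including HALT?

mov edx, 1 → edx=1
mov edi, 5 → edi=5
mov esi, 1 → esi=1
mov ebx, 100 → ebx=100
mov edi, [ebx] → edi=M[100]=15
xor edx, edi → edx=1^15=14
add ebx, 4 → ebx=100+4=104
add esi, 1 → esi=1+1=2
cmp esi, 8  (cmp 2,8)
jl loop: taken
mov edi, [ebx] → edi=M[104]=12
xor edx, edi → edx=14^12=2
add ebx, 4 → ebx=104+4=108
add esi, 1 → esi=2+1=3
cmp esi, 8  (cmp 3,8)
jl loop: taken
mov edi, [ebx] → edi=M[108]=0
xor edx, edi → edx=2^0=2
add ebx, 4 → ebx=108+4=112
add esi, 1 → esi=3+1=4
cmp esi, 8  (cmp 4,8)
jl loop: taken
mov edi, [ebx] → edi=M[112]=12
xor edx, edi → edx=2^12=14
add ebx, 4 → ebx=112+4=116
add esi, 1 → esi=4+1=5
cmp esi, 8  (cmp 5,8)
jl loop: taken
mov edi, [ebx] → edi=M[116]=23
xor edx, edi → edx=14^23=25
add ebx, 4 → ebx=116+4=120
add esi, 1 → esi=5+1=6
cmp esi, 8  (cmp 6,8)
jl loop: taken
mov edi, [ebx] → edi=M[120]=12
xor edx, edi → edx=25^12=21
add ebx, 4 → ebx=120+4=124
add esi, 1 → esi=6+1=7
cmp esi, 8  (cmp 7,8)
jl loop: taken
mov edi, [ebx] → edi=M[124]=-2
xor edx, edi → edx=21^(-2)=-21
add ebx, 4 → ebx=124+4=128
add esi, 1 → esi=7+1=8
cmp esi, 8  (cmp 8,8)
jl loop: not taken
halt.
Total executed instructions: 47.

47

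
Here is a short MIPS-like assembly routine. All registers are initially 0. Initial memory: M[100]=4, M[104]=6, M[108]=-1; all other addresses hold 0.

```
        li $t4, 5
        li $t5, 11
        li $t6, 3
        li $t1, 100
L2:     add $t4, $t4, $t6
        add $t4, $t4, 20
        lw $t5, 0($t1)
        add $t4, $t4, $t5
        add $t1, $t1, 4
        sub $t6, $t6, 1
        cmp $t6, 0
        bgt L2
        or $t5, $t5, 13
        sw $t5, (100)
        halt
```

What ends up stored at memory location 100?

li $t4, 5 → $t4=5
li $t5, 11 → $t5=11
li $t6, 3 → $t6=3
li $t1, 100 → $t1=100
add $t4, $t4, $t6 → $t4=5+3=8
add $t4, $t4, 20 → $t4=8+20=28
lw $t5, 0($t1) → $t5=M[100]=4
add $t4, $t4, $t5 → $t4=28+4=32
add $t1, $t1, 4 → $t1=100+4=104
sub $t6, $t6, 1 → $t6=3-1=2
cmp $t6, 0  (cmp 2,0)
bgt L2: taken
add $t4, $t4, $t6 → $t4=32+2=34
add $t4, $t4, 20 → $t4=34+20=54
lw $t5, 0($t1) → $t5=M[104]=6
add $t4, $t4, $t5 → $t4=54+6=60
add $t1, $t1, 4 → $t1=104+4=108
sub $t6, $t6, 1 → $t6=2-1=1
cmp $t6, 0  (cmp 1,0)
bgt L2: taken
add $t4, $t4, $t6 → $t4=60+1=61
add $t4, $t4, 20 → $t4=61+20=81
lw $t5, 0($t1) → $t5=M[108]=-1
add $t4, $t4, $t5 → $t4=81+(-1)=80
add $t1, $t1, 4 → $t1=108+4=112
sub $t6, $t6, 1 → $t6=1-1=0
cmp $t6, 0  (cmp 0,0)
bgt L2: not taken
or $t5, $t5, 13 → $t5=(-1)|13=-1
sw $t5, (100) → M[100]=-1
halt.

-1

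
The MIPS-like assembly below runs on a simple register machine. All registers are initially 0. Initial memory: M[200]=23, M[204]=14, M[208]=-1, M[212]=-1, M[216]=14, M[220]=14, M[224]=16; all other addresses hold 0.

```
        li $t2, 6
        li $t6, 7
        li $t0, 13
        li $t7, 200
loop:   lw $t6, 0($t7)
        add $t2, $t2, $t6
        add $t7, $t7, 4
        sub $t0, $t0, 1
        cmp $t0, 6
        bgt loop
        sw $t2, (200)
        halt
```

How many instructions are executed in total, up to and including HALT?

48

$t2=6
$t6=7
$t0=13
$t7=200
$t6=M[200]=23
$t2=6+23=29
$t7=200+4=204
$t0=13-1=12
cmp $t0, 6  (cmp 12,6)
bgt loop: taken
$t6=M[204]=14
$t2=29+14=43
$t7=204+4=208
$t0=12-1=11
cmp $t0, 6  (cmp 11,6)
bgt loop: taken
$t6=M[208]=-1
$t2=43+(-1)=42
$t7=208+4=212
$t0=11-1=10
cmp $t0, 6  (cmp 10,6)
bgt loop: taken
$t6=M[212]=-1
$t2=42+(-1)=41
$t7=212+4=216
$t0=10-1=9
cmp $t0, 6  (cmp 9,6)
bgt loop: taken
$t6=M[216]=14
$t2=41+14=55
$t7=216+4=220
$t0=9-1=8
cmp $t0, 6  (cmp 8,6)
bgt loop: taken
$t6=M[220]=14
$t2=55+14=69
$t7=220+4=224
$t0=8-1=7
cmp $t0, 6  (cmp 7,6)
bgt loop: taken
$t6=M[224]=16
$t2=69+16=85
$t7=224+4=228
$t0=7-1=6
cmp $t0, 6  (cmp 6,6)
bgt loop: not taken
sw $t2, (200) → M[200]=85
halt.
Total executed instructions: 48.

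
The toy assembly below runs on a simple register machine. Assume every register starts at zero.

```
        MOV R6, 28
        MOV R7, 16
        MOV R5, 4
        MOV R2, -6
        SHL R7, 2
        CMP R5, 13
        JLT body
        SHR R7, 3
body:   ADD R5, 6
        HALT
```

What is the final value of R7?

64

MOV R6, 28 → R6=28
MOV R7, 16 → R7=16
MOV R5, 4 → R5=4
MOV R2, -6 → R2=-6
SHL R7, 2 → R7=16<<2=64
CMP R5, 13  (cmp 4,13)
JLT body: taken
ADD R5, 6 → R5=4+6=10
halt.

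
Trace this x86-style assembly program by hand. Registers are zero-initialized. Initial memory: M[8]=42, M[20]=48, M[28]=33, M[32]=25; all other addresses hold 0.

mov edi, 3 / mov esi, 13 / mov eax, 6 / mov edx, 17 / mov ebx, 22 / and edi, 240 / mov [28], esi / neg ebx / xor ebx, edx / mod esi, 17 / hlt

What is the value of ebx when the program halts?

mov edi, 3 → edi=3
mov esi, 13 → esi=13
mov eax, 6 → eax=6
mov edx, 17 → edx=17
mov ebx, 22 → ebx=22
and edi, 240 → edi=3&240=0
mov [28], esi → M[28]=13
neg ebx → ebx=-(22)=-22
xor ebx, edx → ebx=(-22)^17=-5
mod esi, 17 → esi=13%17=13
halt.

-5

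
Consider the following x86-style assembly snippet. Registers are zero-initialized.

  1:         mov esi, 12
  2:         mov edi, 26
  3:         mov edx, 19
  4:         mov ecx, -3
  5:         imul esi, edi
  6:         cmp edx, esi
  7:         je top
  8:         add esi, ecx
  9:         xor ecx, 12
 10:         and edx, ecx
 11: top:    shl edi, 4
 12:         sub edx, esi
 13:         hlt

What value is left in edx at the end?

-292

mov esi, 12 → esi=12
mov edi, 26 → edi=26
mov edx, 19 → edx=19
mov ecx, -3 → ecx=-3
imul esi, edi → esi=12*26=312
cmp edx, esi  (cmp 19,312)
je top: not taken
add esi, ecx → esi=312+(-3)=309
xor ecx, 12 → ecx=(-3)^12=-15
and edx, ecx → edx=19&(-15)=17
shl edi, 4 → edi=26<<4=416
sub edx, esi → edx=17-309=-292
halt.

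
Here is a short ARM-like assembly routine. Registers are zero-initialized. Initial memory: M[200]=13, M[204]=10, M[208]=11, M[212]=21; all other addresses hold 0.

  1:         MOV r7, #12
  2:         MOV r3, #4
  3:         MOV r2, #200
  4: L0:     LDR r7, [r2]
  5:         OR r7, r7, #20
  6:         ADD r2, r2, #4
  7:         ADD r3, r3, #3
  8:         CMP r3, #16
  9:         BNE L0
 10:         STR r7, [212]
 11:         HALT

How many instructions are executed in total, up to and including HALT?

29

r7=12
r3=4
r2=200
r7=M[200]=13
r7=13|20=29
r2=200+4=204
r3=4+3=7
CMP r3, #16  (cmp 7,16)
BNE L0: taken
r7=M[204]=10
r7=10|20=30
r2=204+4=208
r3=7+3=10
CMP r3, #16  (cmp 10,16)
BNE L0: taken
r7=M[208]=11
r7=11|20=31
r2=208+4=212
r3=10+3=13
CMP r3, #16  (cmp 13,16)
BNE L0: taken
r7=M[212]=21
r7=21|20=21
r2=212+4=216
r3=13+3=16
CMP r3, #16  (cmp 16,16)
BNE L0: not taken
STR r7, [212] → M[212]=21
halt.
Total executed instructions: 29.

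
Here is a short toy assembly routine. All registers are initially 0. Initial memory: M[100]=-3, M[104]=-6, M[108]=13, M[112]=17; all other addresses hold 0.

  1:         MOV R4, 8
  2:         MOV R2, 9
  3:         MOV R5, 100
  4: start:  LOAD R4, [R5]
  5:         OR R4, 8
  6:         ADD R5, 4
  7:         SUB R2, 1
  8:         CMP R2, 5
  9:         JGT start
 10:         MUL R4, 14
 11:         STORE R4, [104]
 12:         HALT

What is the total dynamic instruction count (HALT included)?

30

R4=8
R2=9
R5=100
R4=M[100]=-3
R4=(-3)|8=-3
R5=100+4=104
R2=9-1=8
CMP R2, 5  (cmp 8,5)
JGT start: taken
R4=M[104]=-6
R4=(-6)|8=-6
R5=104+4=108
R2=8-1=7
CMP R2, 5  (cmp 7,5)
JGT start: taken
R4=M[108]=13
R4=13|8=13
R5=108+4=112
R2=7-1=6
CMP R2, 5  (cmp 6,5)
JGT start: taken
R4=M[112]=17
R4=17|8=25
R5=112+4=116
R2=6-1=5
CMP R2, 5  (cmp 5,5)
JGT start: not taken
R4=25*14=350
STORE R4, [104] → M[104]=350
halt.
Total executed instructions: 30.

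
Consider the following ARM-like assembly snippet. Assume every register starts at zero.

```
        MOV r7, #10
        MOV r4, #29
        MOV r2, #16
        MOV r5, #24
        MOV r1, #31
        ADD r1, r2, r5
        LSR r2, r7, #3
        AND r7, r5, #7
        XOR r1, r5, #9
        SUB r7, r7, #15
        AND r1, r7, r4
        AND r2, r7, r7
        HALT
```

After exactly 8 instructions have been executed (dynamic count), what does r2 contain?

1

MOV r7, #10 → r7=10
MOV r4, #29 → r4=29
MOV r2, #16 → r2=16
MOV r5, #24 → r5=24
MOV r1, #31 → r1=31
ADD r1, r2, r5 → r1=16+24=40
LSR r2, r7, #3 → r2=10>>3=1
AND r7, r5, #7 → r7=24&7=0
After step 8: r2 = 1.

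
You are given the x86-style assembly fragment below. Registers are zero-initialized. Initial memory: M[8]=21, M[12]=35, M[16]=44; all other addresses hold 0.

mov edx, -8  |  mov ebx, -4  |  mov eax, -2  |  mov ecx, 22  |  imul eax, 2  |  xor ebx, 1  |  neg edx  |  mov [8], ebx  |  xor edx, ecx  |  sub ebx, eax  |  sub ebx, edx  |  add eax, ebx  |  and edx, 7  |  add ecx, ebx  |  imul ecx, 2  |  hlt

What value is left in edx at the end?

6

edx=-8
ebx=-4
eax=-2
ecx=22
eax=(-2)*2=-4
ebx=(-4)^1=-3
edx=-(-8)=8
mov [8], ebx → M[8]=-3
edx=8^22=30
ebx=(-3)-(-4)=1
ebx=1-30=-29
eax=(-4)+(-29)=-33
edx=30&7=6
ecx=22+(-29)=-7
ecx=(-7)*2=-14
halt.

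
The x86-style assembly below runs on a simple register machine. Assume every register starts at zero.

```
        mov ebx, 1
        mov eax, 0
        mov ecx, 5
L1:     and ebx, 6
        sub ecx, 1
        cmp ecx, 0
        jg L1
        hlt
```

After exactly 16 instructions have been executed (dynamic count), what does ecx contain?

after mov ebx, 1: ebx=1
after mov eax, 0: eax=0
after mov ecx, 5: ecx=5
after and ebx, 6: ebx=1&6=0
after sub ecx, 1: ecx=5-1=4
cmp ecx, 0  (cmp 4,0)
jg L1: taken
after and ebx, 6: ebx=0&6=0
after sub ecx, 1: ecx=4-1=3
cmp ecx, 0  (cmp 3,0)
jg L1: taken
after and ebx, 6: ebx=0&6=0
after sub ecx, 1: ecx=3-1=2
cmp ecx, 0  (cmp 2,0)
jg L1: taken
after and ebx, 6: ebx=0&6=0
After step 16: ecx = 2.

2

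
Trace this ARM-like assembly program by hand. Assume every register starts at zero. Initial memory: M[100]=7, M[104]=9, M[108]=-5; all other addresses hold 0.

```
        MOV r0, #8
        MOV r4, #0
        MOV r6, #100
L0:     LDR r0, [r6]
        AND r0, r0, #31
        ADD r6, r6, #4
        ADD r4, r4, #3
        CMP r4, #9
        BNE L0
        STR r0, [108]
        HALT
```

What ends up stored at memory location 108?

27

after MOV r0, #8: r0=8
after MOV r4, #0: r4=0
after MOV r6, #100: r6=100
after LDR r0, [r6]: r0=M[100]=7
after AND r0, r0, #31: r0=7&31=7
after ADD r6, r6, #4: r6=100+4=104
after ADD r4, r4, #3: r4=0+3=3
CMP r4, #9  (cmp 3,9)
BNE L0: taken
after LDR r0, [r6]: r0=M[104]=9
after AND r0, r0, #31: r0=9&31=9
after ADD r6, r6, #4: r6=104+4=108
after ADD r4, r4, #3: r4=3+3=6
CMP r4, #9  (cmp 6,9)
BNE L0: taken
after LDR r0, [r6]: r0=M[108]=-5
after AND r0, r0, #31: r0=(-5)&31=27
after ADD r6, r6, #4: r6=108+4=112
after ADD r4, r4, #3: r4=6+3=9
CMP r4, #9  (cmp 9,9)
BNE L0: not taken
STR r0, [108] → M[108]=27
halt.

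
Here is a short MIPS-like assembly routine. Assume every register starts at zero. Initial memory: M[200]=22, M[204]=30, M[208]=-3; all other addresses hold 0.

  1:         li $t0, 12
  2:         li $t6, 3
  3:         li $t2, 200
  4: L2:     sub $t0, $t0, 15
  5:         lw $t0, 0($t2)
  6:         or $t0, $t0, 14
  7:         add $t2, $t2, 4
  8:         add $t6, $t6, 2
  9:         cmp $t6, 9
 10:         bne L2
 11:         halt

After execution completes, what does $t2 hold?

li $t0, 12 → $t0=12
li $t6, 3 → $t6=3
li $t2, 200 → $t2=200
sub $t0, $t0, 15 → $t0=12-15=-3
lw $t0, 0($t2) → $t0=M[200]=22
or $t0, $t0, 14 → $t0=22|14=30
add $t2, $t2, 4 → $t2=200+4=204
add $t6, $t6, 2 → $t6=3+2=5
cmp $t6, 9  (cmp 5,9)
bne L2: taken
sub $t0, $t0, 15 → $t0=30-15=15
lw $t0, 0($t2) → $t0=M[204]=30
or $t0, $t0, 14 → $t0=30|14=30
add $t2, $t2, 4 → $t2=204+4=208
add $t6, $t6, 2 → $t6=5+2=7
cmp $t6, 9  (cmp 7,9)
bne L2: taken
sub $t0, $t0, 15 → $t0=30-15=15
lw $t0, 0($t2) → $t0=M[208]=-3
or $t0, $t0, 14 → $t0=(-3)|14=-1
add $t2, $t2, 4 → $t2=208+4=212
add $t6, $t6, 2 → $t6=7+2=9
cmp $t6, 9  (cmp 9,9)
bne L2: not taken
halt.

212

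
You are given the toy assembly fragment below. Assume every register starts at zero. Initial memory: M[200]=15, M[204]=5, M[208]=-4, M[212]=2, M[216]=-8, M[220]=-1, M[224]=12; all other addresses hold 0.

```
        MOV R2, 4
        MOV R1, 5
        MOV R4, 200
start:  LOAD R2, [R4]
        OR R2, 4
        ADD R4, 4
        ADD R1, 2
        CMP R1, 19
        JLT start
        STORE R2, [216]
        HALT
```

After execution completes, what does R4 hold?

R2=4
R1=5
R4=200
R2=M[200]=15
R2=15|4=15
R4=200+4=204
R1=5+2=7
CMP R1, 19  (cmp 7,19)
JLT start: taken
R2=M[204]=5
R2=5|4=5
R4=204+4=208
R1=7+2=9
CMP R1, 19  (cmp 9,19)
JLT start: taken
R2=M[208]=-4
R2=(-4)|4=-4
R4=208+4=212
R1=9+2=11
CMP R1, 19  (cmp 11,19)
JLT start: taken
R2=M[212]=2
R2=2|4=6
R4=212+4=216
R1=11+2=13
CMP R1, 19  (cmp 13,19)
JLT start: taken
R2=M[216]=-8
R2=(-8)|4=-4
R4=216+4=220
R1=13+2=15
CMP R1, 19  (cmp 15,19)
JLT start: taken
R2=M[220]=-1
R2=(-1)|4=-1
R4=220+4=224
R1=15+2=17
CMP R1, 19  (cmp 17,19)
JLT start: taken
R2=M[224]=12
R2=12|4=12
R4=224+4=228
R1=17+2=19
CMP R1, 19  (cmp 19,19)
JLT start: not taken
STORE R2, [216] → M[216]=12
halt.

228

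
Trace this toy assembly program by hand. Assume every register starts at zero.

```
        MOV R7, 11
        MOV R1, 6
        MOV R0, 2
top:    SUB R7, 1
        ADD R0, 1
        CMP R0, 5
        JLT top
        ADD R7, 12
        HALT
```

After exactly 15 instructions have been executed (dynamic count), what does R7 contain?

after MOV R7, 11: R7=11
after MOV R1, 6: R1=6
after MOV R0, 2: R0=2
after SUB R7, 1: R7=11-1=10
after ADD R0, 1: R0=2+1=3
CMP R0, 5  (cmp 3,5)
JLT top: taken
after SUB R7, 1: R7=10-1=9
after ADD R0, 1: R0=3+1=4
CMP R0, 5  (cmp 4,5)
JLT top: taken
after SUB R7, 1: R7=9-1=8
after ADD R0, 1: R0=4+1=5
CMP R0, 5  (cmp 5,5)
JLT top: not taken
After step 15: R7 = 8.

8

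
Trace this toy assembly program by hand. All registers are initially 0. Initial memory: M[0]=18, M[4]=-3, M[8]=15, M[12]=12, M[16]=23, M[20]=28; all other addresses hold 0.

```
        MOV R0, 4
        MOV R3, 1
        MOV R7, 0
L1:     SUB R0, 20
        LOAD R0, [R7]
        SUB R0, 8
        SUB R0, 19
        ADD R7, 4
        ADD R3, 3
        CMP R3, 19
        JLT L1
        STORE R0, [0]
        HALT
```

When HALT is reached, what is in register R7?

24

MOV R0, 4 → R0=4
MOV R3, 1 → R3=1
MOV R7, 0 → R7=0
SUB R0, 20 → R0=4-20=-16
LOAD R0, [R7] → R0=M[0]=18
SUB R0, 8 → R0=18-8=10
SUB R0, 19 → R0=10-19=-9
ADD R7, 4 → R7=0+4=4
ADD R3, 3 → R3=1+3=4
CMP R3, 19  (cmp 4,19)
JLT L1: taken
SUB R0, 20 → R0=(-9)-20=-29
LOAD R0, [R7] → R0=M[4]=-3
SUB R0, 8 → R0=(-3)-8=-11
SUB R0, 19 → R0=(-11)-19=-30
ADD R7, 4 → R7=4+4=8
ADD R3, 3 → R3=4+3=7
CMP R3, 19  (cmp 7,19)
JLT L1: taken
SUB R0, 20 → R0=(-30)-20=-50
LOAD R0, [R7] → R0=M[8]=15
SUB R0, 8 → R0=15-8=7
SUB R0, 19 → R0=7-19=-12
ADD R7, 4 → R7=8+4=12
ADD R3, 3 → R3=7+3=10
CMP R3, 19  (cmp 10,19)
JLT L1: taken
SUB R0, 20 → R0=(-12)-20=-32
LOAD R0, [R7] → R0=M[12]=12
SUB R0, 8 → R0=12-8=4
SUB R0, 19 → R0=4-19=-15
ADD R7, 4 → R7=12+4=16
ADD R3, 3 → R3=10+3=13
CMP R3, 19  (cmp 13,19)
JLT L1: taken
SUB R0, 20 → R0=(-15)-20=-35
LOAD R0, [R7] → R0=M[16]=23
SUB R0, 8 → R0=23-8=15
SUB R0, 19 → R0=15-19=-4
ADD R7, 4 → R7=16+4=20
ADD R3, 3 → R3=13+3=16
CMP R3, 19  (cmp 16,19)
JLT L1: taken
SUB R0, 20 → R0=(-4)-20=-24
LOAD R0, [R7] → R0=M[20]=28
SUB R0, 8 → R0=28-8=20
SUB R0, 19 → R0=20-19=1
ADD R7, 4 → R7=20+4=24
ADD R3, 3 → R3=16+3=19
CMP R3, 19  (cmp 19,19)
JLT L1: not taken
STORE R0, [0] → M[0]=1
halt.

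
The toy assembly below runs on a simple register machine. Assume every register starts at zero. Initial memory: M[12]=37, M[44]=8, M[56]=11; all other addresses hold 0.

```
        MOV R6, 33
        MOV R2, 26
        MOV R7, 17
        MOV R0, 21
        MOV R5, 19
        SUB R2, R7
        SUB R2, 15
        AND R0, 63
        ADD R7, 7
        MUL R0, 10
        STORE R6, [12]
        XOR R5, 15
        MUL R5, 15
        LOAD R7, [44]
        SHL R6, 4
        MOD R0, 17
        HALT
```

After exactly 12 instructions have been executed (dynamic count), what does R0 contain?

210

after MOV R6, 33: R6=33
after MOV R2, 26: R2=26
after MOV R7, 17: R7=17
after MOV R0, 21: R0=21
after MOV R5, 19: R5=19
after SUB R2, R7: R2=26-17=9
after SUB R2, 15: R2=9-15=-6
after AND R0, 63: R0=21&63=21
after ADD R7, 7: R7=17+7=24
after MUL R0, 10: R0=21*10=210
STORE R6, [12] → M[12]=33
after XOR R5, 15: R5=19^15=28
After step 12: R0 = 210.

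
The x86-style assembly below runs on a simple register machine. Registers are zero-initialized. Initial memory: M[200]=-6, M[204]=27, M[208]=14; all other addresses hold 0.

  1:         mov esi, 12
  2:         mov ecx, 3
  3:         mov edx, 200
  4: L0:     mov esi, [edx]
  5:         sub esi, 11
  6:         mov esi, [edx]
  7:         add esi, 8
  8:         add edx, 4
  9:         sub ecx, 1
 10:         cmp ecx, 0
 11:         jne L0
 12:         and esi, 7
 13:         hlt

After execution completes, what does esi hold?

after mov esi, 12: esi=12
after mov ecx, 3: ecx=3
after mov edx, 200: edx=200
after mov esi, [edx]: esi=M[200]=-6
after sub esi, 11: esi=(-6)-11=-17
after mov esi, [edx]: esi=M[200]=-6
after add esi, 8: esi=(-6)+8=2
after add edx, 4: edx=200+4=204
after sub ecx, 1: ecx=3-1=2
cmp ecx, 0  (cmp 2,0)
jne L0: taken
after mov esi, [edx]: esi=M[204]=27
after sub esi, 11: esi=27-11=16
after mov esi, [edx]: esi=M[204]=27
after add esi, 8: esi=27+8=35
after add edx, 4: edx=204+4=208
after sub ecx, 1: ecx=2-1=1
cmp ecx, 0  (cmp 1,0)
jne L0: taken
after mov esi, [edx]: esi=M[208]=14
after sub esi, 11: esi=14-11=3
after mov esi, [edx]: esi=M[208]=14
after add esi, 8: esi=14+8=22
after add edx, 4: edx=208+4=212
after sub ecx, 1: ecx=1-1=0
cmp ecx, 0  (cmp 0,0)
jne L0: not taken
after and esi, 7: esi=22&7=6
halt.

6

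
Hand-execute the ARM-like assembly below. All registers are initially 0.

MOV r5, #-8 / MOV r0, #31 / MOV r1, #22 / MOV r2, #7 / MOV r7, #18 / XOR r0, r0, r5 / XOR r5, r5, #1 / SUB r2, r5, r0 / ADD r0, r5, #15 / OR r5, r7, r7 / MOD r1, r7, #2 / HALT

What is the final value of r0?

8

MOV r5, #-8 → r5=-8
MOV r0, #31 → r0=31
MOV r1, #22 → r1=22
MOV r2, #7 → r2=7
MOV r7, #18 → r7=18
XOR r0, r0, r5 → r0=31^(-8)=-25
XOR r5, r5, #1 → r5=(-8)^1=-7
SUB r2, r5, r0 → r2=(-7)-(-25)=18
ADD r0, r5, #15 → r0=(-7)+15=8
OR r5, r7, r7 → r5=18|18=18
MOD r1, r7, #2 → r1=18%2=0
halt.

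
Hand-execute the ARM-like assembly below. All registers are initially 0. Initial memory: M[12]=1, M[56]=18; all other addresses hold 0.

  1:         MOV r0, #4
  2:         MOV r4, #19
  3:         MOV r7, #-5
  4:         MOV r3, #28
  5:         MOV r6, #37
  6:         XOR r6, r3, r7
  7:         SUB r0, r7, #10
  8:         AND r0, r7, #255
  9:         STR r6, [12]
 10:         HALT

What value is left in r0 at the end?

251

MOV r0, #4 → r0=4
MOV r4, #19 → r4=19
MOV r7, #-5 → r7=-5
MOV r3, #28 → r3=28
MOV r6, #37 → r6=37
XOR r6, r3, r7 → r6=28^(-5)=-25
SUB r0, r7, #10 → r0=(-5)-10=-15
AND r0, r7, #255 → r0=(-5)&255=251
STR r6, [12] → M[12]=-25
halt.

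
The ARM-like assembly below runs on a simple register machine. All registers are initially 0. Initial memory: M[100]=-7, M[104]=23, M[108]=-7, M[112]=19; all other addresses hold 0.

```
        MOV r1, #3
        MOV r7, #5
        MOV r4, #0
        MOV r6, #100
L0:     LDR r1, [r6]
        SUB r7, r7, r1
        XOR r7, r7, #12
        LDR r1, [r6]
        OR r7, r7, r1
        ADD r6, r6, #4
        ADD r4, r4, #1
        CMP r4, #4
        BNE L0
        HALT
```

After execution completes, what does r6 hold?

MOV r1, #3 → r1=3
MOV r7, #5 → r7=5
MOV r4, #0 → r4=0
MOV r6, #100 → r6=100
LDR r1, [r6] → r1=M[100]=-7
SUB r7, r7, r1 → r7=5-(-7)=12
XOR r7, r7, #12 → r7=12^12=0
LDR r1, [r6] → r1=M[100]=-7
OR r7, r7, r1 → r7=0|(-7)=-7
ADD r6, r6, #4 → r6=100+4=104
ADD r4, r4, #1 → r4=0+1=1
CMP r4, #4  (cmp 1,4)
BNE L0: taken
LDR r1, [r6] → r1=M[104]=23
SUB r7, r7, r1 → r7=(-7)-23=-30
XOR r7, r7, #12 → r7=(-30)^12=-18
LDR r1, [r6] → r1=M[104]=23
OR r7, r7, r1 → r7=(-18)|23=-1
ADD r6, r6, #4 → r6=104+4=108
ADD r4, r4, #1 → r4=1+1=2
CMP r4, #4  (cmp 2,4)
BNE L0: taken
LDR r1, [r6] → r1=M[108]=-7
SUB r7, r7, r1 → r7=(-1)-(-7)=6
XOR r7, r7, #12 → r7=6^12=10
LDR r1, [r6] → r1=M[108]=-7
OR r7, r7, r1 → r7=10|(-7)=-5
ADD r6, r6, #4 → r6=108+4=112
ADD r4, r4, #1 → r4=2+1=3
CMP r4, #4  (cmp 3,4)
BNE L0: taken
LDR r1, [r6] → r1=M[112]=19
SUB r7, r7, r1 → r7=(-5)-19=-24
XOR r7, r7, #12 → r7=(-24)^12=-28
LDR r1, [r6] → r1=M[112]=19
OR r7, r7, r1 → r7=(-28)|19=-9
ADD r6, r6, #4 → r6=112+4=116
ADD r4, r4, #1 → r4=3+1=4
CMP r4, #4  (cmp 4,4)
BNE L0: not taken
halt.

116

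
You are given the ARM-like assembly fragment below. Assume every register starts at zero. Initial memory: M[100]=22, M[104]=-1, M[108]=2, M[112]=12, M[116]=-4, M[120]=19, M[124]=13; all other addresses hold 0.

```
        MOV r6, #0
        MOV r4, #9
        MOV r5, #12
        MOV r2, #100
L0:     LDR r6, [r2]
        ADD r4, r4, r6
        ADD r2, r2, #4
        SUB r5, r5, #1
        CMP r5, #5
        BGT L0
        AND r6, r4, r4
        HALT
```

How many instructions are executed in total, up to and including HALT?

48

r6=0
r4=9
r5=12
r2=100
r6=M[100]=22
r4=9+22=31
r2=100+4=104
r5=12-1=11
CMP r5, #5  (cmp 11,5)
BGT L0: taken
r6=M[104]=-1
r4=31+(-1)=30
r2=104+4=108
r5=11-1=10
CMP r5, #5  (cmp 10,5)
BGT L0: taken
r6=M[108]=2
r4=30+2=32
r2=108+4=112
r5=10-1=9
CMP r5, #5  (cmp 9,5)
BGT L0: taken
r6=M[112]=12
r4=32+12=44
r2=112+4=116
r5=9-1=8
CMP r5, #5  (cmp 8,5)
BGT L0: taken
r6=M[116]=-4
r4=44+(-4)=40
r2=116+4=120
r5=8-1=7
CMP r5, #5  (cmp 7,5)
BGT L0: taken
r6=M[120]=19
r4=40+19=59
r2=120+4=124
r5=7-1=6
CMP r5, #5  (cmp 6,5)
BGT L0: taken
r6=M[124]=13
r4=59+13=72
r2=124+4=128
r5=6-1=5
CMP r5, #5  (cmp 5,5)
BGT L0: not taken
r6=72&72=72
halt.
Total executed instructions: 48.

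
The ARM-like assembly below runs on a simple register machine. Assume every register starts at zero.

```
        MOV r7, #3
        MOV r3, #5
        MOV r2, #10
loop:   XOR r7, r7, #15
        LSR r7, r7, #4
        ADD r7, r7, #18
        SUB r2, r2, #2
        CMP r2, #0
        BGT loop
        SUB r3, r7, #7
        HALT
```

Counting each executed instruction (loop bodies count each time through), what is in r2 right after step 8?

MOV r7, #3 → r7=3
MOV r3, #5 → r3=5
MOV r2, #10 → r2=10
XOR r7, r7, #15 → r7=3^15=12
LSR r7, r7, #4 → r7=12>>4=0
ADD r7, r7, #18 → r7=0+18=18
SUB r2, r2, #2 → r2=10-2=8
CMP r2, #0  (cmp 8,0)
After step 8: r2 = 8.

8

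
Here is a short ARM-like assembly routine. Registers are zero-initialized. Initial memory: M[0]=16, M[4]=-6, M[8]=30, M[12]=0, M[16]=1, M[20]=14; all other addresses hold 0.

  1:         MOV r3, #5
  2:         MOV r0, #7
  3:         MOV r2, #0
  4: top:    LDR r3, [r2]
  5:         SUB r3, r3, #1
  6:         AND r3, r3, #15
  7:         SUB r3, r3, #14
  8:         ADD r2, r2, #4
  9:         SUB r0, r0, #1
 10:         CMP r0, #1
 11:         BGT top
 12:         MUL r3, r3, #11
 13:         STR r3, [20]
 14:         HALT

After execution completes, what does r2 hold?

24

after MOV r3, #5: r3=5
after MOV r0, #7: r0=7
after MOV r2, #0: r2=0
after LDR r3, [r2]: r3=M[0]=16
after SUB r3, r3, #1: r3=16-1=15
after AND r3, r3, #15: r3=15&15=15
after SUB r3, r3, #14: r3=15-14=1
after ADD r2, r2, #4: r2=0+4=4
after SUB r0, r0, #1: r0=7-1=6
CMP r0, #1  (cmp 6,1)
BGT top: taken
after LDR r3, [r2]: r3=M[4]=-6
after SUB r3, r3, #1: r3=(-6)-1=-7
after AND r3, r3, #15: r3=(-7)&15=9
after SUB r3, r3, #14: r3=9-14=-5
after ADD r2, r2, #4: r2=4+4=8
after SUB r0, r0, #1: r0=6-1=5
CMP r0, #1  (cmp 5,1)
BGT top: taken
after LDR r3, [r2]: r3=M[8]=30
after SUB r3, r3, #1: r3=30-1=29
after AND r3, r3, #15: r3=29&15=13
after SUB r3, r3, #14: r3=13-14=-1
after ADD r2, r2, #4: r2=8+4=12
after SUB r0, r0, #1: r0=5-1=4
CMP r0, #1  (cmp 4,1)
BGT top: taken
after LDR r3, [r2]: r3=M[12]=0
after SUB r3, r3, #1: r3=0-1=-1
after AND r3, r3, #15: r3=(-1)&15=15
after SUB r3, r3, #14: r3=15-14=1
after ADD r2, r2, #4: r2=12+4=16
after SUB r0, r0, #1: r0=4-1=3
CMP r0, #1  (cmp 3,1)
BGT top: taken
after LDR r3, [r2]: r3=M[16]=1
after SUB r3, r3, #1: r3=1-1=0
after AND r3, r3, #15: r3=0&15=0
after SUB r3, r3, #14: r3=0-14=-14
after ADD r2, r2, #4: r2=16+4=20
after SUB r0, r0, #1: r0=3-1=2
CMP r0, #1  (cmp 2,1)
BGT top: taken
after LDR r3, [r2]: r3=M[20]=14
after SUB r3, r3, #1: r3=14-1=13
after AND r3, r3, #15: r3=13&15=13
after SUB r3, r3, #14: r3=13-14=-1
after ADD r2, r2, #4: r2=20+4=24
after SUB r0, r0, #1: r0=2-1=1
CMP r0, #1  (cmp 1,1)
BGT top: not taken
after MUL r3, r3, #11: r3=(-1)*11=-11
STR r3, [20] → M[20]=-11
halt.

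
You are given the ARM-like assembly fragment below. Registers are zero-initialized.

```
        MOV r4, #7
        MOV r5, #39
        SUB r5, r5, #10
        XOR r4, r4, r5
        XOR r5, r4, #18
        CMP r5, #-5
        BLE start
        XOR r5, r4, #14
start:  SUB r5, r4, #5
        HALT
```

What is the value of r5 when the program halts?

21

after MOV r4, #7: r4=7
after MOV r5, #39: r5=39
after SUB r5, r5, #10: r5=39-10=29
after XOR r4, r4, r5: r4=7^29=26
after XOR r5, r4, #18: r5=26^18=8
CMP r5, #-5  (cmp 8,-5)
BLE start: not taken
after XOR r5, r4, #14: r5=26^14=20
after SUB r5, r4, #5: r5=26-5=21
halt.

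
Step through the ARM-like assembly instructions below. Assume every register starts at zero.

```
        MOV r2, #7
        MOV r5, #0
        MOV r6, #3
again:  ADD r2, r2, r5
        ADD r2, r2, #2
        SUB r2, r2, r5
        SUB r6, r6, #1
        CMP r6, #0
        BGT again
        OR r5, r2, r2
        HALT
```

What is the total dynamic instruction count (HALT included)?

MOV r2, #7 → r2=7
MOV r5, #0 → r5=0
MOV r6, #3 → r6=3
ADD r2, r2, r5 → r2=7+0=7
ADD r2, r2, #2 → r2=7+2=9
SUB r2, r2, r5 → r2=9-0=9
SUB r6, r6, #1 → r6=3-1=2
CMP r6, #0  (cmp 2,0)
BGT again: taken
ADD r2, r2, r5 → r2=9+0=9
ADD r2, r2, #2 → r2=9+2=11
SUB r2, r2, r5 → r2=11-0=11
SUB r6, r6, #1 → r6=2-1=1
CMP r6, #0  (cmp 1,0)
BGT again: taken
ADD r2, r2, r5 → r2=11+0=11
ADD r2, r2, #2 → r2=11+2=13
SUB r2, r2, r5 → r2=13-0=13
SUB r6, r6, #1 → r6=1-1=0
CMP r6, #0  (cmp 0,0)
BGT again: not taken
OR r5, r2, r2 → r5=13|13=13
halt.
Total executed instructions: 23.

23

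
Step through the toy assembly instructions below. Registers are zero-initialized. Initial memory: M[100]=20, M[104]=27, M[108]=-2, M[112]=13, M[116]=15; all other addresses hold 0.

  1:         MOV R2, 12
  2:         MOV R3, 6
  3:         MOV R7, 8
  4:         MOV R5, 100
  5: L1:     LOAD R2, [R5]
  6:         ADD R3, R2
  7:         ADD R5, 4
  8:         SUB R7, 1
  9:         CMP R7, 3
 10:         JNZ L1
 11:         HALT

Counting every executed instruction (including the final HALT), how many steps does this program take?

35

after MOV R2, 12: R2=12
after MOV R3, 6: R3=6
after MOV R7, 8: R7=8
after MOV R5, 100: R5=100
after LOAD R2, [R5]: R2=M[100]=20
after ADD R3, R2: R3=6+20=26
after ADD R5, 4: R5=100+4=104
after SUB R7, 1: R7=8-1=7
CMP R7, 3  (cmp 7,3)
JNZ L1: taken
after LOAD R2, [R5]: R2=M[104]=27
after ADD R3, R2: R3=26+27=53
after ADD R5, 4: R5=104+4=108
after SUB R7, 1: R7=7-1=6
CMP R7, 3  (cmp 6,3)
JNZ L1: taken
after LOAD R2, [R5]: R2=M[108]=-2
after ADD R3, R2: R3=53+(-2)=51
after ADD R5, 4: R5=108+4=112
after SUB R7, 1: R7=6-1=5
CMP R7, 3  (cmp 5,3)
JNZ L1: taken
after LOAD R2, [R5]: R2=M[112]=13
after ADD R3, R2: R3=51+13=64
after ADD R5, 4: R5=112+4=116
after SUB R7, 1: R7=5-1=4
CMP R7, 3  (cmp 4,3)
JNZ L1: taken
after LOAD R2, [R5]: R2=M[116]=15
after ADD R3, R2: R3=64+15=79
after ADD R5, 4: R5=116+4=120
after SUB R7, 1: R7=4-1=3
CMP R7, 3  (cmp 3,3)
JNZ L1: not taken
halt.
Total executed instructions: 35.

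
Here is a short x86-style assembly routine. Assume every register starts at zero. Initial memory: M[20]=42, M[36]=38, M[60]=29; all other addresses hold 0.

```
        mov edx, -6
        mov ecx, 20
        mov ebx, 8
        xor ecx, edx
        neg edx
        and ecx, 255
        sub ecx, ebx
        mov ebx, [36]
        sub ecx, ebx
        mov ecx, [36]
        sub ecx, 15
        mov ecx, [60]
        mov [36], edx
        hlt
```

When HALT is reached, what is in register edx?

edx=-6
ecx=20
ebx=8
ecx=20^(-6)=-18
edx=-(-6)=6
ecx=(-18)&255=238
ecx=238-8=230
ebx=M[36]=38
ecx=230-38=192
ecx=M[36]=38
ecx=38-15=23
ecx=M[60]=29
mov [36], edx → M[36]=6
halt.

6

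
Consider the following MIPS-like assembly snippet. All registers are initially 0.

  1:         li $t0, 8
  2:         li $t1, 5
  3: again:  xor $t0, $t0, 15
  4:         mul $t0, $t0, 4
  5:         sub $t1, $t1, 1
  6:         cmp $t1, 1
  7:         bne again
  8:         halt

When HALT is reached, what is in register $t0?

$t0=8
$t1=5
$t0=8^15=7
$t0=7*4=28
$t1=5-1=4
cmp $t1, 1  (cmp 4,1)
bne again: taken
$t0=28^15=19
$t0=19*4=76
$t1=4-1=3
cmp $t1, 1  (cmp 3,1)
bne again: taken
$t0=76^15=67
$t0=67*4=268
$t1=3-1=2
cmp $t1, 1  (cmp 2,1)
bne again: taken
$t0=268^15=259
$t0=259*4=1036
$t1=2-1=1
cmp $t1, 1  (cmp 1,1)
bne again: not taken
halt.

1036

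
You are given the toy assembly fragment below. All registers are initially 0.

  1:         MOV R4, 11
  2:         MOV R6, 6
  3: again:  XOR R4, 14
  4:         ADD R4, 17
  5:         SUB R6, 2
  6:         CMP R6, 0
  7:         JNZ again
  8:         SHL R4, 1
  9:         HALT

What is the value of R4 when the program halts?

112

MOV R4, 11 → R4=11
MOV R6, 6 → R6=6
XOR R4, 14 → R4=11^14=5
ADD R4, 17 → R4=5+17=22
SUB R6, 2 → R6=6-2=4
CMP R6, 0  (cmp 4,0)
JNZ again: taken
XOR R4, 14 → R4=22^14=24
ADD R4, 17 → R4=24+17=41
SUB R6, 2 → R6=4-2=2
CMP R6, 0  (cmp 2,0)
JNZ again: taken
XOR R4, 14 → R4=41^14=39
ADD R4, 17 → R4=39+17=56
SUB R6, 2 → R6=2-2=0
CMP R6, 0  (cmp 0,0)
JNZ again: not taken
SHL R4, 1 → R4=56<<1=112
halt.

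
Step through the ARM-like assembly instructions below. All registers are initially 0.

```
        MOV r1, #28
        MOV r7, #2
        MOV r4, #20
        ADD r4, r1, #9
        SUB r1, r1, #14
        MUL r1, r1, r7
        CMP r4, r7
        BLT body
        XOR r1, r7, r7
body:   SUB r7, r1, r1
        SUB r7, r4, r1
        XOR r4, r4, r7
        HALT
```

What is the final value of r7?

37

r1=28
r7=2
r4=20
r4=28+9=37
r1=28-14=14
r1=14*2=28
CMP r4, r7  (cmp 37,2)
BLT body: not taken
r1=2^2=0
r7=0-0=0
r7=37-0=37
r4=37^37=0
halt.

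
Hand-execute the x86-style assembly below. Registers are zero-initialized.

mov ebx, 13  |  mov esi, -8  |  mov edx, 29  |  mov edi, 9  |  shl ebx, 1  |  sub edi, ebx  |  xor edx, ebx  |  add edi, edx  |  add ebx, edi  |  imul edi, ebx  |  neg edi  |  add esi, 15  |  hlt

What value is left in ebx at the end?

16

after mov ebx, 13: ebx=13
after mov esi, -8: esi=-8
after mov edx, 29: edx=29
after mov edi, 9: edi=9
after shl ebx, 1: ebx=13<<1=26
after sub edi, ebx: edi=9-26=-17
after xor edx, ebx: edx=29^26=7
after add edi, edx: edi=(-17)+7=-10
after add ebx, edi: ebx=26+(-10)=16
after imul edi, ebx: edi=(-10)*16=-160
after neg edi: edi=-(-160)=160
after add esi, 15: esi=(-8)+15=7
halt.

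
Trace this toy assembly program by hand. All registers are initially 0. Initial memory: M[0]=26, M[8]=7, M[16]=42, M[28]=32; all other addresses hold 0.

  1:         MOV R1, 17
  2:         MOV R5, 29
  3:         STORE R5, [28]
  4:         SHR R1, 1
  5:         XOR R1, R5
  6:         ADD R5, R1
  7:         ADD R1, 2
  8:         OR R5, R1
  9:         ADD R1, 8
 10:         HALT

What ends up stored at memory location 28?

MOV R1, 17 → R1=17
MOV R5, 29 → R5=29
STORE R5, [28] → M[28]=29
SHR R1, 1 → R1=17>>1=8
XOR R1, R5 → R1=8^29=21
ADD R5, R1 → R5=29+21=50
ADD R1, 2 → R1=21+2=23
OR R5, R1 → R5=50|23=55
ADD R1, 8 → R1=23+8=31
halt.

29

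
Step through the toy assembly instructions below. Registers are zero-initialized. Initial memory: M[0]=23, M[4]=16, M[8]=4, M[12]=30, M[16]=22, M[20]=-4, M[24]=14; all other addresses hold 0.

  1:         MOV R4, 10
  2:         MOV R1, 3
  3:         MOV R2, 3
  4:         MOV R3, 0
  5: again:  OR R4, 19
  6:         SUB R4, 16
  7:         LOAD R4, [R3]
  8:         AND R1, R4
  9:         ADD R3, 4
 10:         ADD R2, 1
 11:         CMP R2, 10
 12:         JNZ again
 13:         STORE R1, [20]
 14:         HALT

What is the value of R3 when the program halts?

MOV R4, 10 → R4=10
MOV R1, 3 → R1=3
MOV R2, 3 → R2=3
MOV R3, 0 → R3=0
OR R4, 19 → R4=10|19=27
SUB R4, 16 → R4=27-16=11
LOAD R4, [R3] → R4=M[0]=23
AND R1, R4 → R1=3&23=3
ADD R3, 4 → R3=0+4=4
ADD R2, 1 → R2=3+1=4
CMP R2, 10  (cmp 4,10)
JNZ again: taken
OR R4, 19 → R4=23|19=23
SUB R4, 16 → R4=23-16=7
LOAD R4, [R3] → R4=M[4]=16
AND R1, R4 → R1=3&16=0
ADD R3, 4 → R3=4+4=8
ADD R2, 1 → R2=4+1=5
CMP R2, 10  (cmp 5,10)
JNZ again: taken
OR R4, 19 → R4=16|19=19
SUB R4, 16 → R4=19-16=3
LOAD R4, [R3] → R4=M[8]=4
AND R1, R4 → R1=0&4=0
ADD R3, 4 → R3=8+4=12
ADD R2, 1 → R2=5+1=6
CMP R2, 10  (cmp 6,10)
JNZ again: taken
OR R4, 19 → R4=4|19=23
SUB R4, 16 → R4=23-16=7
LOAD R4, [R3] → R4=M[12]=30
AND R1, R4 → R1=0&30=0
ADD R3, 4 → R3=12+4=16
ADD R2, 1 → R2=6+1=7
CMP R2, 10  (cmp 7,10)
JNZ again: taken
OR R4, 19 → R4=30|19=31
SUB R4, 16 → R4=31-16=15
LOAD R4, [R3] → R4=M[16]=22
AND R1, R4 → R1=0&22=0
ADD R3, 4 → R3=16+4=20
ADD R2, 1 → R2=7+1=8
CMP R2, 10  (cmp 8,10)
JNZ again: taken
OR R4, 19 → R4=22|19=23
SUB R4, 16 → R4=23-16=7
LOAD R4, [R3] → R4=M[20]=-4
AND R1, R4 → R1=0&(-4)=0
ADD R3, 4 → R3=20+4=24
ADD R2, 1 → R2=8+1=9
CMP R2, 10  (cmp 9,10)
JNZ again: taken
OR R4, 19 → R4=(-4)|19=-1
SUB R4, 16 → R4=(-1)-16=-17
LOAD R4, [R3] → R4=M[24]=14
AND R1, R4 → R1=0&14=0
ADD R3, 4 → R3=24+4=28
ADD R2, 1 → R2=9+1=10
CMP R2, 10  (cmp 10,10)
JNZ again: not taken
STORE R1, [20] → M[20]=0
halt.

28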